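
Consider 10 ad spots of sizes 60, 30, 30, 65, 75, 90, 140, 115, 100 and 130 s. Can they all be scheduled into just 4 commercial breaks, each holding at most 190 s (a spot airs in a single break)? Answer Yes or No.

No

Total = 835 s; ⌈835/190⌉ = 5.
At least 5 commercial breaks are required, but only 4 are allowed.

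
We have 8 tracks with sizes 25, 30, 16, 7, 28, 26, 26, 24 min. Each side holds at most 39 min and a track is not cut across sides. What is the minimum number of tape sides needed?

7

Total = 30 + 28 + 26 + 26 + 25 + 24 + 16 + 7 = 182 min.
Lower bound: ⌈182/39⌉ = 5 tape sides.
Also, 6 tracks each exceed 39/2 min, and no two of those can share a side, so at least 6 tape sides are needed.
A packing using 7 tape sides:
  side 1: 30 + 7 = 37
  side 2: 28 = 28
  side 3: 26 = 26
  side 4: 26 = 26
  side 5: 25 = 25
  side 6: 24 = 24
  side 7: 16 = 16
No arrangement into 6 tape sides stays within capacity, so 7 is optimal.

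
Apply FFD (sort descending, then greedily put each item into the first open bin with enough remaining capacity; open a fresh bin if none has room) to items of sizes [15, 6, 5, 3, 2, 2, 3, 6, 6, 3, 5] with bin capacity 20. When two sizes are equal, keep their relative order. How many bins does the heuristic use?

Sorted descending: 15, 6, 6, 6, 5, 5, 3, 3, 3, 2, 2.
  15 → bin 1 (new)  [load 15/20]
  6 → bin 2 (new)  [load 6/20]
  6 → bin 2  [load 12/20]
  6 → bin 2  [load 18/20]
  5 → bin 1  [load 20/20]
  5 → bin 3 (new)  [load 5/20]
  3 → bin 3  [load 8/20]
  3 → bin 3  [load 11/20]
  3 → bin 3  [load 14/20]
  2 → bin 2  [load 20/20]
  2 → bin 3  [load 16/20]
3 bins opened.

3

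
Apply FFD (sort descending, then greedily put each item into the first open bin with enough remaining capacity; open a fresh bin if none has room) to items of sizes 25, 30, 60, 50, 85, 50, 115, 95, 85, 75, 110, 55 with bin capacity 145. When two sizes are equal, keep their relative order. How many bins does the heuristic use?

Sorted descending: 115, 110, 95, 85, 85, 75, 60, 55, 50, 50, 30, 25.
  115 → bin 1 (new)  [load 115/145]
  110 → bin 2 (new)  [load 110/145]
  95 → bin 3 (new)  [load 95/145]
  85 → bin 4 (new)  [load 85/145]
  85 → bin 5 (new)  [load 85/145]
  75 → bin 6 (new)  [load 75/145]
  60 → bin 4  [load 145/145]
  55 → bin 5  [load 140/145]
  50 → bin 3  [load 145/145]
  50 → bin 6  [load 125/145]
  30 → bin 1  [load 145/145]
  25 → bin 2  [load 135/145]
6 bins opened.

6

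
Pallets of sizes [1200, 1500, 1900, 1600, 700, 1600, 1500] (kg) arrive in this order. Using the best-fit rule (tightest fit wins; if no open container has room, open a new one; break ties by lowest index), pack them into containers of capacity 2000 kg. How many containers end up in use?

6

  1200 → container 1 (new)  [load 1200/2000]
  1500 → container 2 (new)  [load 1500/2000]
  1900 → container 3 (new)  [load 1900/2000]
  1600 → container 4 (new)  [load 1600/2000]
  700 → container 1  [load 1900/2000]
  1600 → container 5 (new)  [load 1600/2000]
  1500 → container 6 (new)  [load 1500/2000]
6 containers opened.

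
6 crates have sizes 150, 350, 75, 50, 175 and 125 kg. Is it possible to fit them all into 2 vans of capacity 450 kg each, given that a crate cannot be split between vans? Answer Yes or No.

No

Total = 925 kg; ⌈925/450⌉ = 3.
At least 3 vans are required, but only 2 are allowed.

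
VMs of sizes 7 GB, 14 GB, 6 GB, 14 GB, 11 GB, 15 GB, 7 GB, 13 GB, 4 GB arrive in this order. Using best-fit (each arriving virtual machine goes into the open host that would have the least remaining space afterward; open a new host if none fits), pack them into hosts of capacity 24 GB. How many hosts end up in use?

  7 → host 1 (new)  [load 7/24]
  14 → host 1  [load 21/24]
  6 → host 2 (new)  [load 6/24]
  14 → host 2  [load 20/24]
  11 → host 3 (new)  [load 11/24]
  15 → host 4 (new)  [load 15/24]
  7 → host 4  [load 22/24]
  13 → host 3  [load 24/24]
  4 → host 2  [load 24/24]
4 hosts opened.

4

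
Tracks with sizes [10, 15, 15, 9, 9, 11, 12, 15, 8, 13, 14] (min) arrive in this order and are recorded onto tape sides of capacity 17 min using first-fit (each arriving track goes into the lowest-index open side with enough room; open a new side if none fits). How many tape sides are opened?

10

  10 → side 1 (new)  [load 10/17]
  15 → side 2 (new)  [load 15/17]
  15 → side 3 (new)  [load 15/17]
  9 → side 4 (new)  [load 9/17]
  9 → side 5 (new)  [load 9/17]
  11 → side 6 (new)  [load 11/17]
  12 → side 7 (new)  [load 12/17]
  15 → side 8 (new)  [load 15/17]
  8 → side 4  [load 17/17]
  13 → side 9 (new)  [load 13/17]
  14 → side 10 (new)  [load 14/17]
10 tape sides opened.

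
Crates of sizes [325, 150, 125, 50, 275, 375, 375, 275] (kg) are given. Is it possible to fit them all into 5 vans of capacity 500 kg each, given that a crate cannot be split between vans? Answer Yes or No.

Yes

A valid assignment using 5 vans:
  van 1: 375 + 125 = 500
  van 2: 375 + 50 = 425
  van 3: 325 + 150 = 475
  van 4: 275 = 275
  van 5: 275 = 275
Every load is within 500 kg, so 5 vans suffice.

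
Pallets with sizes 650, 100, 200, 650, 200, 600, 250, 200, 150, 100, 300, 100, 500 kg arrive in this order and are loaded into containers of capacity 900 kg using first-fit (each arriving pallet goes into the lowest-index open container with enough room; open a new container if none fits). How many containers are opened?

  650 → container 1 (new)  [load 650/900]
  100 → container 1  [load 750/900]
  200 → container 2 (new)  [load 200/900]
  650 → container 2  [load 850/900]
  200 → container 3 (new)  [load 200/900]
  600 → container 3  [load 800/900]
  250 → container 4 (new)  [load 250/900]
  200 → container 4  [load 450/900]
  150 → container 1  [load 900/900]
  100 → container 3  [load 900/900]
  300 → container 4  [load 750/900]
  100 → container 4  [load 850/900]
  500 → container 5 (new)  [load 500/900]
5 containers opened.

5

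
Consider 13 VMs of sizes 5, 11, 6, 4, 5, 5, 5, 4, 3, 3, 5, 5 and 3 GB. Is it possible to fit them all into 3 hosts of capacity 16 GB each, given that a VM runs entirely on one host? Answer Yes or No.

No

Total = 64 GB; ⌈64/16⌉ = 4.
At least 4 hosts are required, but only 3 are allowed.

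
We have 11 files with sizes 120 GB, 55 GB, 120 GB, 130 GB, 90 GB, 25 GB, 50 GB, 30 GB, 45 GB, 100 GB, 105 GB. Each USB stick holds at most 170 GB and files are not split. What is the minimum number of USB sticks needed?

Total = 130 + 120 + 120 + 105 + 100 + 90 + 55 + 50 + 45 + 30 + 25 = 870 GB.
Lower bound: ⌈870/170⌉ = 6 USB sticks.
A packing using 6 USB sticks:
  USB stick 1: 130 + 30 = 160
  USB stick 2: 120 + 50 = 170
  USB stick 3: 120 + 45 = 165
  USB stick 4: 105 + 55 = 160
  USB stick 5: 100 + 25 = 125
  USB stick 6: 90 = 90
This matches the lower bound, so 6 is optimal.

6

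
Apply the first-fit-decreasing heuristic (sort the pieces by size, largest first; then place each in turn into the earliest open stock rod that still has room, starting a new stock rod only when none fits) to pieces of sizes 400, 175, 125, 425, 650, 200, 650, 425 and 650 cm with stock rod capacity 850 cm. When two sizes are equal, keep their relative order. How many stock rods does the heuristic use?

Sorted descending: 650, 650, 650, 425, 425, 400, 200, 175, 125.
  650 → stock rod 1 (new)  [load 650/850]
  650 → stock rod 2 (new)  [load 650/850]
  650 → stock rod 3 (new)  [load 650/850]
  425 → stock rod 4 (new)  [load 425/850]
  425 → stock rod 4  [load 850/850]
  400 → stock rod 5 (new)  [load 400/850]
  200 → stock rod 1  [load 850/850]
  175 → stock rod 2  [load 825/850]
  125 → stock rod 3  [load 775/850]
5 stock rods opened.

5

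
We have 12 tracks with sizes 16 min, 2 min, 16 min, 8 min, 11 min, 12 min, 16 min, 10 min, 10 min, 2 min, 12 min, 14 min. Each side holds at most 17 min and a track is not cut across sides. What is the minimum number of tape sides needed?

10

Total = 16 + 16 + 16 + 14 + 12 + 12 + 11 + 10 + 10 + 8 + 2 + 2 = 129 min.
Lower bound: ⌈129/17⌉ = 8 tape sides.
Also, 9 tracks each exceed 17/2 min, and no two of those can share a side, so at least 9 tape sides are needed.
A packing using 10 tape sides:
  side 1: 16 = 16
  side 2: 16 = 16
  side 3: 16 = 16
  side 4: 14 + 2 = 16
  side 5: 12 + 2 = 14
  side 6: 12 = 12
  side 7: 11 = 11
  side 8: 10 = 10
  side 9: 10 = 10
  side 10: 8 = 8
No arrangement into 9 tape sides stays within capacity, so 10 is optimal.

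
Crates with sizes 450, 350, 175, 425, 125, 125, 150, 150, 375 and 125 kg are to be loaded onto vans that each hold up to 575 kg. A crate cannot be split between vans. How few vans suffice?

5

Total = 450 + 425 + 375 + 350 + 175 + 150 + 150 + 125 + 125 + 125 = 2450 kg.
Lower bound: ⌈2450/575⌉ = 5 vans.
A packing using 5 vans:
  van 1: 450 + 125 = 575
  van 2: 425 + 150 = 575
  van 3: 375 + 175 = 550
  van 4: 350 + 150 = 500
  van 5: 125 + 125 = 250
This matches the lower bound, so 5 is optimal.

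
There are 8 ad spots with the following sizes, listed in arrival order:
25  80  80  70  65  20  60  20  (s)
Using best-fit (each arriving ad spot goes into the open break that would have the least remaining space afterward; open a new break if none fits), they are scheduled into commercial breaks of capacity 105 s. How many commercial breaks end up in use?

  25 → break 1 (new)  [load 25/105]
  80 → break 1  [load 105/105]
  80 → break 2 (new)  [load 80/105]
  70 → break 3 (new)  [load 70/105]
  65 → break 4 (new)  [load 65/105]
  20 → break 2  [load 100/105]
  60 → break 5 (new)  [load 60/105]
  20 → break 3  [load 90/105]
5 commercial breaks opened.

5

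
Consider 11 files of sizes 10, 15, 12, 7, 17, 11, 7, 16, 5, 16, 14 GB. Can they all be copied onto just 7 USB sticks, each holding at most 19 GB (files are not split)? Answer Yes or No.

Total = 130 GB; ⌈130/19⌉ = 7.
8 files each exceed half the capacity and cannot share a USB stick, forcing at least 8 USB sticks.
At least 8 USB sticks are required, but only 7 are allowed.

No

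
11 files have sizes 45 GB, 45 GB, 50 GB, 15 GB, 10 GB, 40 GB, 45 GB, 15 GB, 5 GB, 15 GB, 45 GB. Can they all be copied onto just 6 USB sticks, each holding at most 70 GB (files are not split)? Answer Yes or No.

Yes

A valid assignment using 6 USB sticks:
  USB stick 1: 50 + 15 + 5 = 70
  USB stick 2: 45 + 15 + 10 = 70
  USB stick 3: 45 + 15 = 60
  USB stick 4: 45 = 45
  USB stick 5: 45 = 45
  USB stick 6: 40 = 40
Every load is within 70 GB, so 6 USB sticks suffice.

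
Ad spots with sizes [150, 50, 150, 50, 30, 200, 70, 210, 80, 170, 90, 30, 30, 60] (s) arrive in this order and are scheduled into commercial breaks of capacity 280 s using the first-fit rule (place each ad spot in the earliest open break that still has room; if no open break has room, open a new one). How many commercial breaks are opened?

5

  150 → break 1 (new)  [load 150/280]
  50 → break 1  [load 200/280]
  150 → break 2 (new)  [load 150/280]
  50 → break 1  [load 250/280]
  30 → break 1  [load 280/280]
  200 → break 3 (new)  [load 200/280]
  70 → break 2  [load 220/280]
  210 → break 4 (new)  [load 210/280]
  80 → break 3  [load 280/280]
  170 → break 5 (new)  [load 170/280]
  90 → break 5  [load 260/280]
  30 → break 2  [load 250/280]
  30 → break 2  [load 280/280]
  60 → break 4  [load 270/280]
5 commercial breaks opened.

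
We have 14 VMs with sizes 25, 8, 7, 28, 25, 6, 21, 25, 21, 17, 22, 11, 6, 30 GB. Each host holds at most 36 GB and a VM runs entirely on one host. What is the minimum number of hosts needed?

Total = 30 + 28 + 25 + 25 + 25 + 22 + 21 + 21 + 17 + 11 + 8 + 7 + 6 + 6 = 252 GB.
Lower bound: ⌈252/36⌉ = 7 hosts.
Also, 8 VMs each exceed 18 GB, and no two of those can share a host, so at least 8 hosts are needed.
A packing using 9 hosts:
  host 1: 30 + 6 = 36
  host 2: 28 + 8 = 36
  host 3: 25 + 11 = 36
  host 4: 25 + 7 = 32
  host 5: 25 + 6 = 31
  host 6: 22 = 22
  host 7: 21 = 21
  host 8: 21 = 21
  host 9: 17 = 17
No arrangement into 8 hosts stays within capacity, so 9 is optimal.

9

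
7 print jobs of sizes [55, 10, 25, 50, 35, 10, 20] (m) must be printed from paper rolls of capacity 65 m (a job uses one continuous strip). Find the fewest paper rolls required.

Total = 55 + 50 + 35 + 25 + 20 + 10 + 10 = 205 m.
Lower bound: ⌈205/65⌉ = 4 paper rolls.
A packing using 4 paper rolls:
  roll 1: 55 + 10 = 65
  roll 2: 50 + 10 = 60
  roll 3: 35 + 25 = 60
  roll 4: 20 = 20
This matches the lower bound, so 4 is optimal.

4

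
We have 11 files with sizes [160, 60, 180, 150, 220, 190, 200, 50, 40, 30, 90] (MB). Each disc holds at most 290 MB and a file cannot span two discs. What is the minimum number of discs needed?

6

Total = 220 + 200 + 190 + 180 + 160 + 150 + 90 + 60 + 50 + 40 + 30 = 1370 MB.
Lower bound: ⌈1370/290⌉ = 5 discs.
Also, 6 files each exceed 145 MB, and no two of those can share a disc, so at least 6 discs are needed.
A packing using 6 discs:
  disc 1: 220 + 60 = 280
  disc 2: 200 + 90 = 290
  disc 3: 190 + 50 + 40 = 280
  disc 4: 180 + 30 = 210
  disc 5: 160 = 160
  disc 6: 150 = 150
This matches the lower bound, so 6 is optimal.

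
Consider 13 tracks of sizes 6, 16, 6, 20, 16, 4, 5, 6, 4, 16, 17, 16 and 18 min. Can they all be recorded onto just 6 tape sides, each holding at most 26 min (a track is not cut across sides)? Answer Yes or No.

Total = 150 min; ⌈150/26⌉ = 6.
7 tracks each exceed half the capacity and cannot share a side, forcing at least 7 tape sides.
At least 7 tape sides are required, but only 6 are allowed.

No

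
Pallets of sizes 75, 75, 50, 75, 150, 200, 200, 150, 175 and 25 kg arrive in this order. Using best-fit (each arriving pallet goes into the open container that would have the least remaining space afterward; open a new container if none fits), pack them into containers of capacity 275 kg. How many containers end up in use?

6

  75 → container 1 (new)  [load 75/275]
  75 → container 1  [load 150/275]
  50 → container 1  [load 200/275]
  75 → container 1  [load 275/275]
  150 → container 2 (new)  [load 150/275]
  200 → container 3 (new)  [load 200/275]
  200 → container 4 (new)  [load 200/275]
  150 → container 5 (new)  [load 150/275]
  175 → container 6 (new)  [load 175/275]
  25 → container 3  [load 225/275]
6 containers opened.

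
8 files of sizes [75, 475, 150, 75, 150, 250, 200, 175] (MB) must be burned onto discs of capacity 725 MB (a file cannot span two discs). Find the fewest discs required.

Total = 475 + 250 + 200 + 175 + 150 + 150 + 75 + 75 = 1550 MB.
Lower bound: ⌈1550/725⌉ = 3 discs.
A packing using 3 discs:
  disc 1: 475 + 250 = 725
  disc 2: 200 + 175 + 150 + 150 = 675
  disc 3: 75 + 75 = 150
This matches the lower bound, so 3 is optimal.

3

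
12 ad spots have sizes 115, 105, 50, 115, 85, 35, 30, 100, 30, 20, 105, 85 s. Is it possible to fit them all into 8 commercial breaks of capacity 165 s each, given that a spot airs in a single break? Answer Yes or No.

Yes

A valid assignment using 7 commercial breaks:
  break 1: 115 + 50 = 165
  break 2: 115 + 35 = 150
  break 3: 105 + 30 + 30 = 165
  break 4: 105 + 20 = 125
  break 5: 100 = 100
  break 6: 85 = 85
  break 7: 85 = 85
That uses only 7 ≤ 8, so 8 commercial breaks are enough.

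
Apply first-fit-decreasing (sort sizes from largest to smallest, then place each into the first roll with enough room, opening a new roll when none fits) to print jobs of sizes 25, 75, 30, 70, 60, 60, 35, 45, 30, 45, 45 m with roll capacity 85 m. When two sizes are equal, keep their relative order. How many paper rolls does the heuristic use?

7

Sorted descending: 75, 70, 60, 60, 45, 45, 45, 35, 30, 30, 25.
  75 → roll 1 (new)  [load 75/85]
  70 → roll 2 (new)  [load 70/85]
  60 → roll 3 (new)  [load 60/85]
  60 → roll 4 (new)  [load 60/85]
  45 → roll 5 (new)  [load 45/85]
  45 → roll 6 (new)  [load 45/85]
  45 → roll 7 (new)  [load 45/85]
  35 → roll 5  [load 80/85]
  30 → roll 6  [load 75/85]
  30 → roll 7  [load 75/85]
  25 → roll 3  [load 85/85]
7 paper rolls opened.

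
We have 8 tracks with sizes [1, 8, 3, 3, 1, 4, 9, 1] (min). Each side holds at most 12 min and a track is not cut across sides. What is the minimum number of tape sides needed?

3

Total = 9 + 8 + 4 + 3 + 3 + 1 + 1 + 1 = 30 min.
Lower bound: ⌈30/12⌉ = 3 tape sides.
A packing using 3 tape sides:
  side 1: 9 + 3 = 12
  side 2: 8 + 4 = 12
  side 3: 3 + 1 + 1 + 1 = 6
This matches the lower bound, so 3 is optimal.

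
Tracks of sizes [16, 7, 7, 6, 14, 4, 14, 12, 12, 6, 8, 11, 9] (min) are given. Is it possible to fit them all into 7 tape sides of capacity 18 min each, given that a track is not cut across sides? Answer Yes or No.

No

Total = 126 min; ⌈126/18⌉ = 7.
The bound of 7 does not rule out 7, but exhaustive search shows no assignment into 7 tape sides of capacity 18 min exists — the minimum is 8.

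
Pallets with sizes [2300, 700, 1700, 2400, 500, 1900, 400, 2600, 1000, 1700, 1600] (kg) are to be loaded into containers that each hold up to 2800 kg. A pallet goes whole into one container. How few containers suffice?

Total = 2600 + 2400 + 2300 + 1900 + 1700 + 1700 + 1600 + 1000 + 700 + 500 + 400 = 16800 kg.
Lower bound: ⌈16800/2800⌉ = 6 containers.
Also, 7 pallets each exceed 1400 kg, and no two of those can share a container, so at least 7 containers are needed.
A packing using 7 containers:
  container 1: 2600 = 2600
  container 2: 2400 + 400 = 2800
  container 3: 2300 + 500 = 2800
  container 4: 1900 + 700 = 2600
  container 5: 1700 + 1000 = 2700
  container 6: 1700 = 1700
  container 7: 1600 = 1600
This matches the lower bound, so 7 is optimal.

7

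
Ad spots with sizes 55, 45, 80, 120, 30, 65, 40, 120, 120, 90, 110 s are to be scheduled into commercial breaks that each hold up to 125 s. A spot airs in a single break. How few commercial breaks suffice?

8

Total = 120 + 120 + 120 + 110 + 90 + 80 + 65 + 55 + 45 + 40 + 30 = 875 s.
Lower bound: ⌈875/125⌉ = 7 commercial breaks.
A packing using 8 commercial breaks:
  break 1: 120 = 120
  break 2: 120 = 120
  break 3: 120 = 120
  break 4: 110 = 110
  break 5: 90 + 30 = 120
  break 6: 80 + 45 = 125
  break 7: 65 + 55 = 120
  break 8: 40 = 40
No arrangement into 7 commercial breaks stays within capacity, so 8 is optimal.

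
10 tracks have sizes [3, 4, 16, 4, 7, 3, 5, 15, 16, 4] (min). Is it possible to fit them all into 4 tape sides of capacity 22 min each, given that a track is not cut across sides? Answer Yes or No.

Yes

A valid assignment using 4 tape sides:
  side 1: 16 + 5 = 21
  side 2: 16 + 4 = 20
  side 3: 15 + 7 = 22
  side 4: 4 + 4 + 3 + 3 = 14
Every load is within 22 min, so 4 tape sides suffice.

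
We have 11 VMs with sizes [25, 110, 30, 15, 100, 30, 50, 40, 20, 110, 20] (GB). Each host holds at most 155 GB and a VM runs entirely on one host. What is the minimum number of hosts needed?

Total = 110 + 110 + 100 + 50 + 40 + 30 + 30 + 25 + 20 + 20 + 15 = 550 GB.
Lower bound: ⌈550/155⌉ = 4 hosts.
A packing using 4 hosts:
  host 1: 110 + 40 = 150
  host 2: 110 + 30 + 15 = 155
  host 3: 100 + 50 = 150
  host 4: 30 + 25 + 20 + 20 = 95
This matches the lower bound, so 4 is optimal.

4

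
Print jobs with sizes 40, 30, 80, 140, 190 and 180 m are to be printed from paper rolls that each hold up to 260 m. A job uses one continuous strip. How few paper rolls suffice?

Total = 190 + 180 + 140 + 80 + 40 + 30 = 660 m.
Lower bound: ⌈660/260⌉ = 3 paper rolls.
A packing using 3 paper rolls:
  roll 1: 190 + 40 + 30 = 260
  roll 2: 180 + 80 = 260
  roll 3: 140 = 140
This matches the lower bound, so 3 is optimal.

3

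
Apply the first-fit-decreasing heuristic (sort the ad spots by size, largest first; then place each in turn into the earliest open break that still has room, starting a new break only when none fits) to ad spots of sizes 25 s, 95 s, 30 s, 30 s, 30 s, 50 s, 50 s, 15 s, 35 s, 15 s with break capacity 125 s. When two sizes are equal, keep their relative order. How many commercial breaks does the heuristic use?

Sorted descending: 95, 50, 50, 35, 30, 30, 30, 25, 15, 15.
  95 → break 1 (new)  [load 95/125]
  50 → break 2 (new)  [load 50/125]
  50 → break 2  [load 100/125]
  35 → break 3 (new)  [load 35/125]
  30 → break 1  [load 125/125]
  30 → break 3  [load 65/125]
  30 → break 3  [load 95/125]
  25 → break 2  [load 125/125]
  15 → break 3  [load 110/125]
  15 → break 3  [load 125/125]
3 commercial breaks opened.

3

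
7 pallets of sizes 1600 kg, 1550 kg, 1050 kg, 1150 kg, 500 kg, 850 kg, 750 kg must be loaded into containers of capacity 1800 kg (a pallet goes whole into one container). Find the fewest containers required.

Total = 1600 + 1550 + 1150 + 1050 + 850 + 750 + 500 = 7450 kg.
Lower bound: ⌈7450/1800⌉ = 5 containers.
A packing using 5 containers:
  container 1: 1600 = 1600
  container 2: 1550 = 1550
  container 3: 1150 + 500 = 1650
  container 4: 1050 + 750 = 1800
  container 5: 850 = 850
This matches the lower bound, so 5 is optimal.

5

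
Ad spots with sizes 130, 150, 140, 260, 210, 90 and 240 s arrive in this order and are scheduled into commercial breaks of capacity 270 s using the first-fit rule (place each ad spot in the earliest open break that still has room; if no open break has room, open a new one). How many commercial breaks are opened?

  130 → break 1 (new)  [load 130/270]
  150 → break 2 (new)  [load 150/270]
  140 → break 1  [load 270/270]
  260 → break 3 (new)  [load 260/270]
  210 → break 4 (new)  [load 210/270]
  90 → break 2  [load 240/270]
  240 → break 5 (new)  [load 240/270]
5 commercial breaks opened.

5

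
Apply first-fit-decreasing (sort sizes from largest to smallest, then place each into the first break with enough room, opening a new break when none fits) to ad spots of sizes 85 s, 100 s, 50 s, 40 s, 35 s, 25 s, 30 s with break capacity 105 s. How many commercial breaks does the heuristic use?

4

Sorted descending: 100, 85, 50, 40, 35, 30, 25.
  100 → break 1 (new)  [load 100/105]
  85 → break 2 (new)  [load 85/105]
  50 → break 3 (new)  [load 50/105]
  40 → break 3  [load 90/105]
  35 → break 4 (new)  [load 35/105]
  30 → break 4  [load 65/105]
  25 → break 4  [load 90/105]
4 commercial breaks opened.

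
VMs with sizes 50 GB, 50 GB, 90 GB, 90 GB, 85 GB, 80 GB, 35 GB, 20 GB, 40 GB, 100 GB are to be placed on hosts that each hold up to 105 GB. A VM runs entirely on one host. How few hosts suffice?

Total = 100 + 90 + 90 + 85 + 80 + 50 + 50 + 40 + 35 + 20 = 640 GB.
Lower bound: ⌈640/105⌉ = 7 hosts.
A packing using 7 hosts:
  host 1: 100 = 100
  host 2: 90 = 90
  host 3: 90 = 90
  host 4: 85 + 20 = 105
  host 5: 80 = 80
  host 6: 50 + 50 = 100
  host 7: 40 + 35 = 75
This matches the lower bound, so 7 is optimal.

7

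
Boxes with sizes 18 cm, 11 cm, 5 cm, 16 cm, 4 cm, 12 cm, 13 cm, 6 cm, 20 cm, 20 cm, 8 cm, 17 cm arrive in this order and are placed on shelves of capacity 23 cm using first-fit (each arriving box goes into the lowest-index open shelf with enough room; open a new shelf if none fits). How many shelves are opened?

  18 → shelf 1 (new)  [load 18/23]
  11 → shelf 2 (new)  [load 11/23]
  5 → shelf 1  [load 23/23]
  16 → shelf 3 (new)  [load 16/23]
  4 → shelf 2  [load 15/23]
  12 → shelf 4 (new)  [load 12/23]
  13 → shelf 5 (new)  [load 13/23]
  6 → shelf 2  [load 21/23]
  20 → shelf 6 (new)  [load 20/23]
  20 → shelf 7 (new)  [load 20/23]
  8 → shelf 4  [load 20/23]
  17 → shelf 8 (new)  [load 17/23]
8 shelves opened.

8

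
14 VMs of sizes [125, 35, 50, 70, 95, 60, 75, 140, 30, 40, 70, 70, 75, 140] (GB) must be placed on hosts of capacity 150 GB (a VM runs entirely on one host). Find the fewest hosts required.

8

Total = 140 + 140 + 125 + 95 + 75 + 75 + 70 + 70 + 70 + 60 + 50 + 40 + 35 + 30 = 1075 GB.
Lower bound: ⌈1075/150⌉ = 8 hosts.
A packing using 8 hosts:
  host 1: 140 = 140
  host 2: 140 = 140
  host 3: 125 = 125
  host 4: 95 + 50 = 145
  host 5: 75 + 75 = 150
  host 6: 70 + 70 = 140
  host 7: 70 + 60 = 130
  host 8: 40 + 35 + 30 = 105
This matches the lower bound, so 8 is optimal.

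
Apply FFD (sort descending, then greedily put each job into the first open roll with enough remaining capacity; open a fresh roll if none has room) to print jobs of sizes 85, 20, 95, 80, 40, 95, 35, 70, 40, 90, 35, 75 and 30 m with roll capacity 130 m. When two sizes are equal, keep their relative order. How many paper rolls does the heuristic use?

Sorted descending: 95, 95, 90, 85, 80, 75, 70, 40, 40, 35, 35, 30, 20.
  95 → roll 1 (new)  [load 95/130]
  95 → roll 2 (new)  [load 95/130]
  90 → roll 3 (new)  [load 90/130]
  85 → roll 4 (new)  [load 85/130]
  80 → roll 5 (new)  [load 80/130]
  75 → roll 6 (new)  [load 75/130]
  70 → roll 7 (new)  [load 70/130]
  40 → roll 3  [load 130/130]
  40 → roll 4  [load 125/130]
  35 → roll 1  [load 130/130]
  35 → roll 2  [load 130/130]
  30 → roll 5  [load 110/130]
  20 → roll 5  [load 130/130]
7 paper rolls opened.

7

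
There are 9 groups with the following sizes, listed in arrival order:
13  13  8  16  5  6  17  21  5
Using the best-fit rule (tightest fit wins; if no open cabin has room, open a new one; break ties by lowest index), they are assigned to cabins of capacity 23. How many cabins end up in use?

5

  13 → cabin 1 (new)  [load 13/23]
  13 → cabin 2 (new)  [load 13/23]
  8 → cabin 1  [load 21/23]
  16 → cabin 3 (new)  [load 16/23]
  5 → cabin 3  [load 21/23]
  6 → cabin 2  [load 19/23]
  17 → cabin 4 (new)  [load 17/23]
  21 → cabin 5 (new)  [load 21/23]
  5 → cabin 4  [load 22/23]
5 cabins opened.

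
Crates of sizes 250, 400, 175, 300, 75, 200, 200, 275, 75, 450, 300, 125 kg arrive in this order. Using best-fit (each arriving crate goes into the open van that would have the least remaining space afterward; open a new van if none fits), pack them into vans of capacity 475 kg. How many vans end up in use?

7

  250 → van 1 (new)  [load 250/475]
  400 → van 2 (new)  [load 400/475]
  175 → van 1  [load 425/475]
  300 → van 3 (new)  [load 300/475]
  75 → van 2  [load 475/475]
  200 → van 4 (new)  [load 200/475]
  200 → van 4  [load 400/475]
  275 → van 5 (new)  [load 275/475]
  75 → van 4  [load 475/475]
  450 → van 6 (new)  [load 450/475]
  300 → van 7 (new)  [load 300/475]
  125 → van 3  [load 425/475]
7 vans opened.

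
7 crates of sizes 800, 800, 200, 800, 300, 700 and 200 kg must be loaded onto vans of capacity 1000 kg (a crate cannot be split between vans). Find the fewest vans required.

4

Total = 800 + 800 + 800 + 700 + 300 + 200 + 200 = 3800 kg.
Lower bound: ⌈3800/1000⌉ = 4 vans.
A packing using 4 vans:
  van 1: 800 + 200 = 1000
  van 2: 800 + 200 = 1000
  van 3: 800 = 800
  van 4: 700 + 300 = 1000
This matches the lower bound, so 4 is optimal.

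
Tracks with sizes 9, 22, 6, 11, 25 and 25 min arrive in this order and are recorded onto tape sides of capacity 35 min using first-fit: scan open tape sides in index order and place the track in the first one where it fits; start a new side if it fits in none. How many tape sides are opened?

4

  9 → side 1 (new)  [load 9/35]
  22 → side 1  [load 31/35]
  6 → side 2 (new)  [load 6/35]
  11 → side 2  [load 17/35]
  25 → side 3 (new)  [load 25/35]
  25 → side 4 (new)  [load 25/35]
4 tape sides opened.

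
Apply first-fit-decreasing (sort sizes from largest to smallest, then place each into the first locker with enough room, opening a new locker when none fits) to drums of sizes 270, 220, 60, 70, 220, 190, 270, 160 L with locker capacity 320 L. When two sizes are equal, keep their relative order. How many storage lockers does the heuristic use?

6

Sorted descending: 270, 270, 220, 220, 190, 160, 70, 60.
  270 → locker 1 (new)  [load 270/320]
  270 → locker 2 (new)  [load 270/320]
  220 → locker 3 (new)  [load 220/320]
  220 → locker 4 (new)  [load 220/320]
  190 → locker 5 (new)  [load 190/320]
  160 → locker 6 (new)  [load 160/320]
  70 → locker 3  [load 290/320]
  60 → locker 4  [load 280/320]
6 storage lockers opened.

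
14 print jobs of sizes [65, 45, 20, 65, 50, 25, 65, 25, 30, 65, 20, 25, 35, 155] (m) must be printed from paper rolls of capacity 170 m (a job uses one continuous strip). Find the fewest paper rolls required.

Total = 155 + 65 + 65 + 65 + 65 + 50 + 45 + 35 + 30 + 25 + 25 + 25 + 20 + 20 = 690 m.
Lower bound: ⌈690/170⌉ = 5 paper rolls.
A packing using 5 paper rolls:
  roll 1: 155 = 155
  roll 2: 65 + 65 + 35 = 165
  roll 3: 65 + 65 + 30 = 160
  roll 4: 50 + 45 + 25 + 25 + 25 = 170
  roll 5: 20 + 20 = 40
This matches the lower bound, so 5 is optimal.

5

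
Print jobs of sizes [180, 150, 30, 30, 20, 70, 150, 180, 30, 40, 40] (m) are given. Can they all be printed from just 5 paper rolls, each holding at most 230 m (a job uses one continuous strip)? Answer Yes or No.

A valid assignment using 5 paper rolls:
  roll 1: 180 + 40 = 220
  roll 2: 180 + 40 = 220
  roll 3: 150 + 70 = 220
  roll 4: 150 + 30 + 30 + 20 = 230
  roll 5: 30 = 30
Every load is within 230 m, so 5 paper rolls suffice.

Yes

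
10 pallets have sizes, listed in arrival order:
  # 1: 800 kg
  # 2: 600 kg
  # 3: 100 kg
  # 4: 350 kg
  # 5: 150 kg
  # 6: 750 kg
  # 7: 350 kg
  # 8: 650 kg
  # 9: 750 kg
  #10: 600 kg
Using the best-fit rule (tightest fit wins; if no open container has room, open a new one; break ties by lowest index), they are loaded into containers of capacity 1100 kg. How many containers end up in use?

6

  800 → container 1 (new)  [load 800/1100]
  600 → container 2 (new)  [load 600/1100]
  100 → container 1  [load 900/1100]
  350 → container 2  [load 950/1100]
  150 → container 2  [load 1100/1100]
  750 → container 3 (new)  [load 750/1100]
  350 → container 3  [load 1100/1100]
  650 → container 4 (new)  [load 650/1100]
  750 → container 5 (new)  [load 750/1100]
  600 → container 6 (new)  [load 600/1100]
6 containers opened.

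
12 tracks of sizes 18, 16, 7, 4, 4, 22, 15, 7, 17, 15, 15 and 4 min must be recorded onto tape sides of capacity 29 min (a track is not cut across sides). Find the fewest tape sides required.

7

Total = 22 + 18 + 17 + 16 + 15 + 15 + 15 + 7 + 7 + 4 + 4 + 4 = 144 min.
Lower bound: ⌈144/29⌉ = 5 tape sides.
Also, 7 tracks each exceed 29/2 min, and no two of those can share a side, so at least 7 tape sides are needed.
A packing using 7 tape sides:
  side 1: 22 + 7 = 29
  side 2: 18 + 7 + 4 = 29
  side 3: 17 + 4 + 4 = 25
  side 4: 16 = 16
  side 5: 15 = 15
  side 6: 15 = 15
  side 7: 15 = 15
This matches the lower bound, so 7 is optimal.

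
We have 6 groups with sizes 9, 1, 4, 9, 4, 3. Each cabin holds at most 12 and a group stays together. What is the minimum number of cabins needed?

3

Total = 9 + 9 + 4 + 4 + 3 + 1 = 30.
Lower bound: ⌈30/12⌉ = 3 cabins.
A packing using 3 cabins:
  cabin 1: 9 + 3 = 12
  cabin 2: 9 + 1 = 10
  cabin 3: 4 + 4 = 8
This matches the lower bound, so 3 is optimal.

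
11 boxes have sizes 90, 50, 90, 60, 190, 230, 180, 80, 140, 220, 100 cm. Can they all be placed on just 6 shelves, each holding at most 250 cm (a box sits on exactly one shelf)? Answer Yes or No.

No

Total = 1430 cm; ⌈1430/250⌉ = 6.
The bound of 6 does not rule out 6, but exhaustive search shows no assignment into 6 shelves of capacity 250 cm exists — the minimum is 7.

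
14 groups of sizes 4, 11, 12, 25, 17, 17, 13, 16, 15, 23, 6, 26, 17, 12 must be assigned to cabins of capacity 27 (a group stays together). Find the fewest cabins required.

Total = 26 + 25 + 23 + 17 + 17 + 17 + 16 + 15 + 13 + 12 + 12 + 11 + 6 + 4 = 214.
Lower bound: ⌈214/27⌉ = 8 cabins.
A packing using 9 cabins:
  cabin 1: 26 = 26
  cabin 2: 25 = 25
  cabin 3: 23 + 4 = 27
  cabin 4: 17 + 6 = 23
  cabin 5: 17 = 17
  cabin 6: 17 = 17
  cabin 7: 16 + 11 = 27
  cabin 8: 15 + 12 = 27
  cabin 9: 13 + 12 = 25
No arrangement into 8 cabins stays within capacity, so 9 is optimal.

9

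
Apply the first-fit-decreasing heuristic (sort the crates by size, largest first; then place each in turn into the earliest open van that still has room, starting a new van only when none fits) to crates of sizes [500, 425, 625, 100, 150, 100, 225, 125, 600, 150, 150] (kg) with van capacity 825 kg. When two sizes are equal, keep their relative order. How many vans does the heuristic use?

4

Sorted descending: 625, 600, 500, 425, 225, 150, 150, 150, 125, 100, 100.
  625 → van 1 (new)  [load 625/825]
  600 → van 2 (new)  [load 600/825]
  500 → van 3 (new)  [load 500/825]
  425 → van 4 (new)  [load 425/825]
  225 → van 2  [load 825/825]
  150 → van 1  [load 775/825]
  150 → van 3  [load 650/825]
  150 → van 3  [load 800/825]
  125 → van 4  [load 550/825]
  100 → van 4  [load 650/825]
  100 → van 4  [load 750/825]
4 vans opened.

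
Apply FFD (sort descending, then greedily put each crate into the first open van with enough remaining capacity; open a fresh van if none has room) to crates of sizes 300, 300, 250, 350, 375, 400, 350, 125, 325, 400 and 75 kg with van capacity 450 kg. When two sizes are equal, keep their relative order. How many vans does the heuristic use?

Sorted descending: 400, 400, 375, 350, 350, 325, 300, 300, 250, 125, 75.
  400 → van 1 (new)  [load 400/450]
  400 → van 2 (new)  [load 400/450]
  375 → van 3 (new)  [load 375/450]
  350 → van 4 (new)  [load 350/450]
  350 → van 5 (new)  [load 350/450]
  325 → van 6 (new)  [load 325/450]
  300 → van 7 (new)  [load 300/450]
  300 → van 8 (new)  [load 300/450]
  250 → van 9 (new)  [load 250/450]
  125 → van 6  [load 450/450]
  75 → van 3  [load 450/450]
9 vans opened.

9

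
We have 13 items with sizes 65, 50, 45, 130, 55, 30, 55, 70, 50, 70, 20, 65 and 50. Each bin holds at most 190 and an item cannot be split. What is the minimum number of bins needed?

Total = 130 + 70 + 70 + 65 + 65 + 55 + 55 + 50 + 50 + 50 + 45 + 30 + 20 = 755.
Lower bound: ⌈755/190⌉ = 4 bins.
A packing using 4 bins:
  bin 1: 130 + 55 = 185
  bin 2: 70 + 70 + 50 = 190
  bin 3: 65 + 55 + 50 + 20 = 190
  bin 4: 65 + 50 + 45 + 30 = 190
This matches the lower bound, so 4 is optimal.

4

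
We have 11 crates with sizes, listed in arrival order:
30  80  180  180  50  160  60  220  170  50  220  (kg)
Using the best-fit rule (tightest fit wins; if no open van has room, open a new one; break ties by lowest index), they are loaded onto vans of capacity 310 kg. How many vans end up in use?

6

  30 → van 1 (new)  [load 30/310]
  80 → van 1  [load 110/310]
  180 → van 1  [load 290/310]
  180 → van 2 (new)  [load 180/310]
  50 → van 2  [load 230/310]
  160 → van 3 (new)  [load 160/310]
  60 → van 2  [load 290/310]
  220 → van 4 (new)  [load 220/310]
  170 → van 5 (new)  [load 170/310]
  50 → van 4  [load 270/310]
  220 → van 6 (new)  [load 220/310]
6 vans opened.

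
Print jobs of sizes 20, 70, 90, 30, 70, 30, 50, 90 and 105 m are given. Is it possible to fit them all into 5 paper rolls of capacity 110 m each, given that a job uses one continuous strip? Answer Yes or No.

No

Total = 555 m; ⌈555/110⌉ = 6.
At least 6 paper rolls are required, but only 5 are allowed.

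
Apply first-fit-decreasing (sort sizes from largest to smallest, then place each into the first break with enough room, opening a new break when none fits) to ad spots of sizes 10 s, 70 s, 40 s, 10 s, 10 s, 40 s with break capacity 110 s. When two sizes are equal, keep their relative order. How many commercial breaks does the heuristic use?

2

Sorted descending: 70, 40, 40, 10, 10, 10.
  70 → break 1 (new)  [load 70/110]
  40 → break 1  [load 110/110]
  40 → break 2 (new)  [load 40/110]
  10 → break 2  [load 50/110]
  10 → break 2  [load 60/110]
  10 → break 2  [load 70/110]
2 commercial breaks opened.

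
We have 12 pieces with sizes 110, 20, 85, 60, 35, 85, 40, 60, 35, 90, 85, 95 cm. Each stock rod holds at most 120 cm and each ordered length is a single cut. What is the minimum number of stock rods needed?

8

Total = 110 + 95 + 90 + 85 + 85 + 85 + 60 + 60 + 40 + 35 + 35 + 20 = 800 cm.
Lower bound: ⌈800/120⌉ = 7 stock rods.
A packing using 8 stock rods:
  stock rod 1: 110 = 110
  stock rod 2: 95 + 20 = 115
  stock rod 3: 90 = 90
  stock rod 4: 85 + 35 = 120
  stock rod 5: 85 + 35 = 120
  stock rod 6: 85 = 85
  stock rod 7: 60 + 60 = 120
  stock rod 8: 40 = 40
No arrangement into 7 stock rods stays within capacity, so 8 is optimal.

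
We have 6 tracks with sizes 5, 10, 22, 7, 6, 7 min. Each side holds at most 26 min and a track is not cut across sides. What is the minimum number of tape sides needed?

Total = 22 + 10 + 7 + 7 + 6 + 5 = 57 min.
Lower bound: ⌈57/26⌉ = 3 tape sides.
A packing using 3 tape sides:
  side 1: 22 = 22
  side 2: 10 + 7 + 7 = 24
  side 3: 6 + 5 = 11
This matches the lower bound, so 3 is optimal.

3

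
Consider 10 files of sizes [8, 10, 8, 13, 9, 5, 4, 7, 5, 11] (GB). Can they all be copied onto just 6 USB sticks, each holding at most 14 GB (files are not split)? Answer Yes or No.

Total = 80 GB; ⌈80/14⌉ = 6.
The bound of 6 does not rule out 6, but exhaustive search shows no assignment into 6 USB sticks of capacity 14 GB exists — the minimum is 7.

No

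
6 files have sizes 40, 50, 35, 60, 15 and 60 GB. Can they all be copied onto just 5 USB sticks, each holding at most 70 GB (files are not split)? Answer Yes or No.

A valid assignment using 5 USB sticks:
  USB stick 1: 60 = 60
  USB stick 2: 60 = 60
  USB stick 3: 50 + 15 = 65
  USB stick 4: 40 = 40
  USB stick 5: 35 = 35
Every load is within 70 GB, so 5 USB sticks suffice.

Yes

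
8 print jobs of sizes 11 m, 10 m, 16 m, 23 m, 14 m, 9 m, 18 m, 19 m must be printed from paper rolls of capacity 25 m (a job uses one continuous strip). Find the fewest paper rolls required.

6

Total = 23 + 19 + 18 + 16 + 14 + 11 + 10 + 9 = 120 m.
Lower bound: ⌈120/25⌉ = 5 paper rolls.
A packing using 6 paper rolls:
  roll 1: 23 = 23
  roll 2: 19 = 19
  roll 3: 18 = 18
  roll 4: 16 + 9 = 25
  roll 5: 14 + 11 = 25
  roll 6: 10 = 10
No arrangement into 5 paper rolls stays within capacity, so 6 is optimal.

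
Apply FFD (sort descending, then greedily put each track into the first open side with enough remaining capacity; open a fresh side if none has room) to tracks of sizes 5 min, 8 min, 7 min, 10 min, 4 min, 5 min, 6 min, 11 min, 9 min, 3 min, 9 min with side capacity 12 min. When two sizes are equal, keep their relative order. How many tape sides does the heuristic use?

Sorted descending: 11, 10, 9, 9, 8, 7, 6, 5, 5, 4, 3.
  11 → side 1 (new)  [load 11/12]
  10 → side 2 (new)  [load 10/12]
  9 → side 3 (new)  [load 9/12]
  9 → side 4 (new)  [load 9/12]
  8 → side 5 (new)  [load 8/12]
  7 → side 6 (new)  [load 7/12]
  6 → side 7 (new)  [load 6/12]
  5 → side 6  [load 12/12]
  5 → side 7  [load 11/12]
  4 → side 5  [load 12/12]
  3 → side 3  [load 12/12]
7 tape sides opened.

7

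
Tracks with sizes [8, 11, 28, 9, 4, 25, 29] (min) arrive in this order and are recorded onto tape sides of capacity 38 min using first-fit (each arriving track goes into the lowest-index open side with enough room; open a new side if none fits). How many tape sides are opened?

  8 → side 1 (new)  [load 8/38]
  11 → side 1  [load 19/38]
  28 → side 2 (new)  [load 28/38]
  9 → side 1  [load 28/38]
  4 → side 1  [load 32/38]
  25 → side 3 (new)  [load 25/38]
  29 → side 4 (new)  [load 29/38]
4 tape sides opened.

4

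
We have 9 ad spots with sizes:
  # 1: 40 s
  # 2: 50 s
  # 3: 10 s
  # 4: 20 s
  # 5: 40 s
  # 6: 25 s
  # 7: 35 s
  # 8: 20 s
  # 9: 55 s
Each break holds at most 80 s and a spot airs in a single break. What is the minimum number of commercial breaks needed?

Total = 55 + 50 + 40 + 40 + 35 + 25 + 20 + 20 + 10 = 295 s.
Lower bound: ⌈295/80⌉ = 4 commercial breaks.
A packing using 4 commercial breaks:
  break 1: 55 + 25 = 80
  break 2: 50 + 20 + 10 = 80
  break 3: 40 + 40 = 80
  break 4: 35 + 20 = 55
This matches the lower bound, so 4 is optimal.

4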